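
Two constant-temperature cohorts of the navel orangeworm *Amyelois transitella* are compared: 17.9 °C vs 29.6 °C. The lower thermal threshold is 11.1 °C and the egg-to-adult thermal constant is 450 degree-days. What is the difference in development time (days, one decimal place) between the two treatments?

41.9 days

At 17.9 °C: 450 / (17.9 − 11.1) = 450 / 6.8 = 66.176 d.
At 29.6 °C: 450 / (29.6 − 11.1) = 450 / 18.5 = 24.324 d.
Difference = |66.176 − 24.324| = 41.852 ≈ 41.9 days.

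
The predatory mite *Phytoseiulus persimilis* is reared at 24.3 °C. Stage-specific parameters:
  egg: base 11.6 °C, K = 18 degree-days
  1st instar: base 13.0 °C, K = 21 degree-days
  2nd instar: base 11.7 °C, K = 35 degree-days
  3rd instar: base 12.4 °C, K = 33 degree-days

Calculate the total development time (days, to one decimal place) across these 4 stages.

egg: 18 / (24.3 − 11.6) = 18 / 12.7 = 1.417 d.
1st instar: 21 / (24.3 − 13.0) = 21 / 11.3 = 1.858 d.
2nd instar: 35 / (24.3 − 11.7) = 35 / 12.6 = 2.778 d.
3rd instar: 33 / (24.3 − 12.4) = 33 / 11.9 = 2.773 d.
Sum = 8.827 ≈ 8.8 days.

8.8 days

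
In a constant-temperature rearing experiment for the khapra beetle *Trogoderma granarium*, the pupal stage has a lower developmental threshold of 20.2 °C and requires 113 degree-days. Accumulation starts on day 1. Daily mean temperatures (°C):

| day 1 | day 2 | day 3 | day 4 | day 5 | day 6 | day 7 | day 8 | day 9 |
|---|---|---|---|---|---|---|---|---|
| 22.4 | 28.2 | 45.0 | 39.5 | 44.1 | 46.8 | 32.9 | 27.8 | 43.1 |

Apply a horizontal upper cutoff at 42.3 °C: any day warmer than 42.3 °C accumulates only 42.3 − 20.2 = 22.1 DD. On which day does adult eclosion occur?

day 8

Daily DD above 20.2 °C (capped at 22.1): 2.2, 8.0, 22.1, 19.3, 22.1, 22.1, 12.7, 7.6, 22.1.
Cumulative: 2.2, 10.2, 32.3, 51.6, 73.7, 95.8, 108.5, 116.1, 138.2.
The total first reaches 113 DD on day 8.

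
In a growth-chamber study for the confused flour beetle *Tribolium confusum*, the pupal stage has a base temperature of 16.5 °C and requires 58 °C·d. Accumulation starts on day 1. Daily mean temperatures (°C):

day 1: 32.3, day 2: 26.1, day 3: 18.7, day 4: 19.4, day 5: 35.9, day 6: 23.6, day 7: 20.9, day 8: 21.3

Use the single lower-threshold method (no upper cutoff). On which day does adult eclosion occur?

Daily DD above 16.5 °C: 15.8, 9.6, 2.2, 2.9, 19.4, 7.1, 4.4, 4.8.
Cumulative: 15.8, 25.4, 27.6, 30.5, 49.9, 57.0, 61.4, 66.2.
The total first reaches 58 DD on day 7.

day 7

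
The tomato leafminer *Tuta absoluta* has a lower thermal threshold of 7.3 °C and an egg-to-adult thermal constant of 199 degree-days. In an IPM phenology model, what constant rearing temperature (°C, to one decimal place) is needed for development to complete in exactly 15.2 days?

Required daily accumulation = 199 / 15.2 = 13.092 DD/day.
T = T_base + 13.092 = 7.3 + 13.092 = 20.392 ≈ 20.4 °C.

20.4 °C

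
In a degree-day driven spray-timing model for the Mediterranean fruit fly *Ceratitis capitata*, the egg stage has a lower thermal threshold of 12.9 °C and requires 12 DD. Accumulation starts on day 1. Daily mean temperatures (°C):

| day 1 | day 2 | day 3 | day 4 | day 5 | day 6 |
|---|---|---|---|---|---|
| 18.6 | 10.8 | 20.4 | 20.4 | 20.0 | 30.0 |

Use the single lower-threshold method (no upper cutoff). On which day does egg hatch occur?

Daily DD above 12.9 °C: 5.7, 0.0, 7.5, 7.5, 7.1, 17.1.
Cumulative: 5.7, 5.7, 13.2, 20.7, 27.8, 44.9.
The total first reaches 12 DD on day 3.

day 3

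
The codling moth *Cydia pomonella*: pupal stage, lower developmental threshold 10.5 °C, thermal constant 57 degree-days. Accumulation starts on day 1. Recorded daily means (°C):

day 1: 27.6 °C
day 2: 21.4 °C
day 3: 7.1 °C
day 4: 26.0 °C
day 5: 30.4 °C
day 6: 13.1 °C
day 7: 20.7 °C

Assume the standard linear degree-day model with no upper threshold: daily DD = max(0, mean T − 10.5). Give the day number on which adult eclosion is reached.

day 5

Daily DD above 10.5 °C: 17.1, 10.9, 0.0, 15.5, 19.9, 2.6, 10.2.
Cumulative: 17.1, 28.0, 28.0, 43.5, 63.4, 66.0, 76.2.
The total first reaches 57 DD on day 5.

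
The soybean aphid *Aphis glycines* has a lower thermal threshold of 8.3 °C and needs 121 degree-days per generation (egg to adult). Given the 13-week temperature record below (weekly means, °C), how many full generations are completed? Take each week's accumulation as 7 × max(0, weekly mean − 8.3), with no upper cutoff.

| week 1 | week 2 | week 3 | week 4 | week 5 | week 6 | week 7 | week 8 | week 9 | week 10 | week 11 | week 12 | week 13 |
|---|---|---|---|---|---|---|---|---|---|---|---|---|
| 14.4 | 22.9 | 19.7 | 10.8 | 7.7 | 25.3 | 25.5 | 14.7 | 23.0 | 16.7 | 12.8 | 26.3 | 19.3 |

Weekly DD (7 × max(0, T̄ − 8.3)): 42.7, 102.2, 79.8, 17.5, 0.0, 119.0, 120.4, 44.8, 102.9, 58.8, 31.5, 126.0, 77.0.
Season total = 922.6 DD.
Complete generations = ⌊922.6 / 121⌋ = 7.

7 generations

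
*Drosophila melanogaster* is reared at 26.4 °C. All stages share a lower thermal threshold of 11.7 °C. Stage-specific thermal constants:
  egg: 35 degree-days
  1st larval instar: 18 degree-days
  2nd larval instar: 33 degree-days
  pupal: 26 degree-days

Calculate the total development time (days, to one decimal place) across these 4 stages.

7.6 days

Daily accumulation at 26.4 °C = 26.4 − 11.7 = 14.7 DD/day.
Total K = 35 + 18 + 33 + 26 = 112 DD.
Total duration = 112 / 14.7 = 7.619 ≈ 7.6 days.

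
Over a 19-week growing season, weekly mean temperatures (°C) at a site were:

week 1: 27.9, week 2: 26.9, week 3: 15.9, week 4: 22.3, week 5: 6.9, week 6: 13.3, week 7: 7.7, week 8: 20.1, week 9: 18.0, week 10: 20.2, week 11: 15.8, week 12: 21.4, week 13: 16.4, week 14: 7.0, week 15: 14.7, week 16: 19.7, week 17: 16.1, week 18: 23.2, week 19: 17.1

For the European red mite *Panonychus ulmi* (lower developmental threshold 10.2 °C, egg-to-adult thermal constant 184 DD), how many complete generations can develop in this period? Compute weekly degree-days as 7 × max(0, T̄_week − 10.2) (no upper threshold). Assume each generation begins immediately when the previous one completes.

Weekly DD (7 × max(0, T̄ − 10.2)): 123.9, 116.9, 39.9, 84.7, 0.0, 21.7, 0.0, 69.3, 54.6, 70.0, 39.2, 78.4, 43.4, 0.0, 31.5, 66.5, 41.3, 91.0, 48.3.
Season total = 1020.6 DD.
Complete generations = ⌊1020.6 / 184⌋ = 5.

5 generations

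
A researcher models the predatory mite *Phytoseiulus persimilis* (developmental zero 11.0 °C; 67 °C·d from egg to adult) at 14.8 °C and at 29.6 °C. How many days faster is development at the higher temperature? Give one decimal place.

At 14.8 °C: 67 / (14.8 − 11.0) = 67 / 3.8 = 17.632 d.
At 29.6 °C: 67 / (29.6 − 11.0) = 67 / 18.6 = 3.602 d.
Difference = |17.632 − 3.602| = 14.029 ≈ 14.0 days.

14.0 days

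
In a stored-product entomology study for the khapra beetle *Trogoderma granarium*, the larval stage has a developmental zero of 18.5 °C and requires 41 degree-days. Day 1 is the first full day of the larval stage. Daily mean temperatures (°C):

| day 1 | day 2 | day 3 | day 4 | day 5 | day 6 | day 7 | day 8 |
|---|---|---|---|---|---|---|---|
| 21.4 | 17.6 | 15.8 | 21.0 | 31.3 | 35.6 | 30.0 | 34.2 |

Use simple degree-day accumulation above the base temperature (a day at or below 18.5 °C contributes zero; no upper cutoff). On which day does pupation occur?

Daily DD above 18.5 °C: 2.9, 0.0, 0.0, 2.5, 12.8, 17.1, 11.5, 15.7.
Cumulative: 2.9, 2.9, 2.9, 5.4, 18.2, 35.3, 46.8, 62.5.
The total first reaches 41 DD on day 7.

day 7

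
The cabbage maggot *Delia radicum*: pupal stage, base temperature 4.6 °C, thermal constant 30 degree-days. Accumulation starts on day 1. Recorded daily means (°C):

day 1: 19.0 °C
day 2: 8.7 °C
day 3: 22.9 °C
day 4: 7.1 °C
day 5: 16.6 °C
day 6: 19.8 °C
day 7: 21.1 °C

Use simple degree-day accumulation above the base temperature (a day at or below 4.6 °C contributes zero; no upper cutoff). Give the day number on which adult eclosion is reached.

day 3

Daily DD above 4.6 °C: 14.4, 4.1, 18.3, 2.5, 12.0, 15.2, 16.5.
Cumulative: 14.4, 18.5, 36.8, 39.3, 51.3, 66.5, 83.0.
The total first reaches 30 DD on day 3.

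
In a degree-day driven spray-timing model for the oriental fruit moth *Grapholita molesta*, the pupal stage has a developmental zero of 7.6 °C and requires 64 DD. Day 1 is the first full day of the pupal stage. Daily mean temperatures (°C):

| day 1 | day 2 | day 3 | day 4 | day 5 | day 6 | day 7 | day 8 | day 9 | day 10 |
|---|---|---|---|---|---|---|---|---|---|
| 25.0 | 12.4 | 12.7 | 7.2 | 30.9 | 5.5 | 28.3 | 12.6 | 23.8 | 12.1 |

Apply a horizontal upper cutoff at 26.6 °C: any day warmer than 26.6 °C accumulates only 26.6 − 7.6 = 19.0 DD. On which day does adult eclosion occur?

Daily DD above 7.6 °C (capped at 19.0): 17.4, 4.8, 5.1, 0.0, 19.0, 0.0, 19.0, 5.0, 16.2, 4.5.
Cumulative: 17.4, 22.2, 27.3, 27.3, 46.3, 46.3, 65.3, 70.3, 86.5, 91.0.
The total first reaches 64 DD on day 7.

day 7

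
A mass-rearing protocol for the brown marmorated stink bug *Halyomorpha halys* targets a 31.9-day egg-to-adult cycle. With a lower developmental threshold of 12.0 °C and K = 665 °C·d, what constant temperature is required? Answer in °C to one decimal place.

32.8 °C

Required daily accumulation = 665 / 31.9 = 20.846 DD/day.
T = T_base + 20.846 = 12.0 + 20.846 = 32.846 ≈ 32.8 °C.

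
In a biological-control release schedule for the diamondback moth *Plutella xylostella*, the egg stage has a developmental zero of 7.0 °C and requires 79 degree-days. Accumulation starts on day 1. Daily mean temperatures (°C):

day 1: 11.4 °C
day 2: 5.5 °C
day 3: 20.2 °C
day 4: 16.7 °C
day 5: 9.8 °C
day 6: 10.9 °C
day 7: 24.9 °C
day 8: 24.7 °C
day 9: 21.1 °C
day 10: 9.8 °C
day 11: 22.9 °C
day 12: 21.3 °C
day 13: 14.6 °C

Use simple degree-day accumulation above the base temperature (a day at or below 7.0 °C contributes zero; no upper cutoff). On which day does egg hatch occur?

day 9

Daily DD above 7.0 °C: 4.4, 0.0, 13.2, 9.7, 2.8, 3.9, 17.9, 17.7, 14.1, 2.8, 15.9, 14.3, 7.6.
Cumulative: 4.4, 4.4, 17.6, 27.3, 30.1, 34.0, 51.9, 69.6, 83.7, 86.5, 102.4, 116.7, 124.3.
The total first reaches 79 DD on day 9.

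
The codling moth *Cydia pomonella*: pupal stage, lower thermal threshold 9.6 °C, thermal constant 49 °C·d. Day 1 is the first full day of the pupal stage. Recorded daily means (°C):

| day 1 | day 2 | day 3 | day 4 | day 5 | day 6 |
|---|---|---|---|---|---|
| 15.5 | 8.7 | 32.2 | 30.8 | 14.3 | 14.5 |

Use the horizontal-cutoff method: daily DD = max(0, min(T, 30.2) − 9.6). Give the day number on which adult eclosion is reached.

Daily DD above 9.6 °C (capped at 20.6): 5.9, 0.0, 20.6, 20.6, 4.7, 4.9.
Cumulative: 5.9, 5.9, 26.5, 47.1, 51.8, 56.7.
The total first reaches 49 DD on day 5.

day 5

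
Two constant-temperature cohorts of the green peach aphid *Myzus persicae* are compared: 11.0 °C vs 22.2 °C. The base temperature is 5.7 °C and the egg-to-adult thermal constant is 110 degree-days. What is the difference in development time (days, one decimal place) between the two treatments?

14.1 days

At 11.0 °C: 110 / (11.0 − 5.7) = 110 / 5.3 = 20.755 d.
At 22.2 °C: 110 / (22.2 − 5.7) = 110 / 16.5 = 6.667 d.
Difference = |20.755 − 6.667| = 14.088 ≈ 14.1 days.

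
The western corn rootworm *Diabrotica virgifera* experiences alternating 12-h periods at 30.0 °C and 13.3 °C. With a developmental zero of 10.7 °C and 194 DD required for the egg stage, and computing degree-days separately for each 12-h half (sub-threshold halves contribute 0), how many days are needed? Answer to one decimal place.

17.7 days

Day half: max(0, 30.0 − 10.7) × 0.5 = 19.3 × 0.5 = 9.65 DD.
Night half: max(0, 13.3 − 10.7) × 0.5 = 2.6 × 0.5 = 1.30 DD.
Per 24 h: 10.95 DD/day.
Duration = 194 / 10.95 = 17.717 ≈ 17.7 days.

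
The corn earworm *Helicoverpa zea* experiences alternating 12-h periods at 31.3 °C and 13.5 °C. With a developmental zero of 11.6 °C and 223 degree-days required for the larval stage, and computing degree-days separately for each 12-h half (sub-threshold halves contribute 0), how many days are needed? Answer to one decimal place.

20.6 days

Day half: max(0, 31.3 − 11.6) × 0.5 = 19.7 × 0.5 = 9.85 DD.
Night half: max(0, 13.5 − 11.6) × 0.5 = 1.9 × 0.5 = 0.95 DD.
Per 24 h: 10.80 DD/day.
Duration = 223 / 10.80 = 20.648 ≈ 20.6 days.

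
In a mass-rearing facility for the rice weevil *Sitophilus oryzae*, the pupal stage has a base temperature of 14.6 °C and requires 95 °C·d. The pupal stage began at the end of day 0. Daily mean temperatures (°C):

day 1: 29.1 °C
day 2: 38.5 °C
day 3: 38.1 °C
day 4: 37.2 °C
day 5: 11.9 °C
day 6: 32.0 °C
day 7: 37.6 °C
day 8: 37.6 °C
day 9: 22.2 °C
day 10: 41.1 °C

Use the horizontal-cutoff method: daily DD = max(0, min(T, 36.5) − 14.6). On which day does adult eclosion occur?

day 6

Daily DD above 14.6 °C (capped at 21.9): 14.5, 21.9, 21.9, 21.9, 0.0, 17.4, 21.9, 21.9, 7.6, 21.9.
Cumulative: 14.5, 36.4, 58.3, 80.2, 80.2, 97.6, 119.5, 141.4, 149.0, 170.9.
The total first reaches 95 DD on day 6.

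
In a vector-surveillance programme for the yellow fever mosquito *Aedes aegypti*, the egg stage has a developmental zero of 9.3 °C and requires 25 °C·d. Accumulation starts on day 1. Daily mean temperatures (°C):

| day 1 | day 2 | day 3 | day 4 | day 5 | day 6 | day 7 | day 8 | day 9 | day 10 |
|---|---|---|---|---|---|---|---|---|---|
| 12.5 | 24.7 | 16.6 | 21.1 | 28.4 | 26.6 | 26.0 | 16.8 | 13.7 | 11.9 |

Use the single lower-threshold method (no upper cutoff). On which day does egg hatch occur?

day 3

Daily DD above 9.3 °C: 3.2, 15.4, 7.3, 11.8, 19.1, 17.3, 16.7, 7.5, 4.4, 2.6.
Cumulative: 3.2, 18.6, 25.9, 37.7, 56.8, 74.1, 90.8, 98.3, 102.7, 105.3.
The total first reaches 25 DD on day 3.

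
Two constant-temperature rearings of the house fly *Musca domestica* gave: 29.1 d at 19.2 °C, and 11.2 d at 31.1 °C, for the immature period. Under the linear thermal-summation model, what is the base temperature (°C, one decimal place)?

Linear rate model ⇒ the product D·(T − T_b) is constant across temperatures.
29.1·(19.2 − T_b) = 11.2·(31.1 − T_b)
T_b = (29.1·19.2 − 11.2·31.1) / (29.1 − 11.2) = 210.40 / 17.9 = 11.754 °C ≈ 11.8 °C.

11.8 °C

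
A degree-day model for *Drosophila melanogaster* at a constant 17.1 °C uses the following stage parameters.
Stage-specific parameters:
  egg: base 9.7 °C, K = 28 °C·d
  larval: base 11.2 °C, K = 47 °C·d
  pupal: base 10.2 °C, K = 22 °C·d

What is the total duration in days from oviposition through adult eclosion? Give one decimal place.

14.9 days

egg: 28 / (17.1 − 9.7) = 28 / 7.4 = 3.784 d.
larval: 47 / (17.1 − 11.2) = 47 / 5.9 = 7.966 d.
pupal: 22 / (17.1 − 10.2) = 22 / 6.9 = 3.188 d.
Sum = 14.938 ≈ 14.9 days.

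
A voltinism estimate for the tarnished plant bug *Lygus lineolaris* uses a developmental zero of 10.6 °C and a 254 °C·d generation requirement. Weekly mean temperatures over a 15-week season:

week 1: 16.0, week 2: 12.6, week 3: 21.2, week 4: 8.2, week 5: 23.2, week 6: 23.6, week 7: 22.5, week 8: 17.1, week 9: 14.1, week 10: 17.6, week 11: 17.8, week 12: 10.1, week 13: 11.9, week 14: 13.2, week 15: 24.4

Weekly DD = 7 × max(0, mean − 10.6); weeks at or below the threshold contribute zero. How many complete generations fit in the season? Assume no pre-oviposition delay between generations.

Weekly DD (7 × max(0, T̄ − 10.6)): 37.8, 14.0, 74.2, 0.0, 88.2, 91.0, 83.3, 45.5, 24.5, 49.0, 50.4, 0.0, 9.1, 18.2, 96.6.
Season total = 681.8 DD.
Complete generations = ⌊681.8 / 254⌋ = 2.

2 generations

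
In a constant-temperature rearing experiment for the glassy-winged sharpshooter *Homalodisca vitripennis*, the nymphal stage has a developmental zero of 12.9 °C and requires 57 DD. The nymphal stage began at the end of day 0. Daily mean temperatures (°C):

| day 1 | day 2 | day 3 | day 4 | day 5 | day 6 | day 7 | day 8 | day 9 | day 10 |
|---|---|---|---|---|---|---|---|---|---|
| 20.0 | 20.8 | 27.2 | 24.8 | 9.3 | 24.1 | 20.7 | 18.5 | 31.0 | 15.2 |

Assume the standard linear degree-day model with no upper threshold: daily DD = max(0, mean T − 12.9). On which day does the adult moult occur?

Daily DD above 12.9 °C: 7.1, 7.9, 14.3, 11.9, 0.0, 11.2, 7.8, 5.6, 18.1, 2.3.
Cumulative: 7.1, 15.0, 29.3, 41.2, 41.2, 52.4, 60.2, 65.8, 83.9, 86.2.
The total first reaches 57 DD on day 7.

day 7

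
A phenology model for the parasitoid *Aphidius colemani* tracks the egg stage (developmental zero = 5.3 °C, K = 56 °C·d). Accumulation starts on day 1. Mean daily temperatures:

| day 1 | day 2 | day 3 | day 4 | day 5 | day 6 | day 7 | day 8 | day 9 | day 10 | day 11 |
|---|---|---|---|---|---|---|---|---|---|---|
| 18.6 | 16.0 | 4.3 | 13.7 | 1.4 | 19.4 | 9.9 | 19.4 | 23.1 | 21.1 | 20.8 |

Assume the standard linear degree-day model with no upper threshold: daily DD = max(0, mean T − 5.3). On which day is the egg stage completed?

day 8

Daily DD above 5.3 °C: 13.3, 10.7, 0.0, 8.4, 0.0, 14.1, 4.6, 14.1, 17.8, 15.8, 15.5.
Cumulative: 13.3, 24.0, 24.0, 32.4, 32.4, 46.5, 51.1, 65.2, 83.0, 98.8, 114.3.
The total first reaches 56 DD on day 8.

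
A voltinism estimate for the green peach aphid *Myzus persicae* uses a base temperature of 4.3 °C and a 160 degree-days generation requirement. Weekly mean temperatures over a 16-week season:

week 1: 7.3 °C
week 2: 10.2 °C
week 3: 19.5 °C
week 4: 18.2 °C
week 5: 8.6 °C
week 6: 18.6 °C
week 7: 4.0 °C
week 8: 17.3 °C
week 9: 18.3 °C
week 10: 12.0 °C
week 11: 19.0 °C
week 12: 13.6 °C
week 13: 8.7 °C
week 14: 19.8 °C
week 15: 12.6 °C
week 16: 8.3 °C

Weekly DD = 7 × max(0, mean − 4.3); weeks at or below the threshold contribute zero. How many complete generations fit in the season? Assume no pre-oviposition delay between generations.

Weekly DD (7 × max(0, T̄ − 4.3)): 21.0, 41.3, 106.4, 97.3, 30.1, 100.1, 0.0, 91.0, 98.0, 53.9, 102.9, 65.1, 30.8, 108.5, 58.1, 28.0.
Season total = 1032.5 DD.
Complete generations = ⌊1032.5 / 160⌋ = 6.

6 generations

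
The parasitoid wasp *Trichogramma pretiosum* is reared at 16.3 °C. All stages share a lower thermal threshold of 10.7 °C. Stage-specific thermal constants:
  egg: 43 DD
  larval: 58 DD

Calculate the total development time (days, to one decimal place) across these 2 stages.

Daily accumulation at 16.3 °C = 16.3 − 10.7 = 5.6 DD/day.
Total K = 43 + 58 = 101 DD.
Total duration = 101 / 5.6 = 18.036 ≈ 18.0 days.

18.0 days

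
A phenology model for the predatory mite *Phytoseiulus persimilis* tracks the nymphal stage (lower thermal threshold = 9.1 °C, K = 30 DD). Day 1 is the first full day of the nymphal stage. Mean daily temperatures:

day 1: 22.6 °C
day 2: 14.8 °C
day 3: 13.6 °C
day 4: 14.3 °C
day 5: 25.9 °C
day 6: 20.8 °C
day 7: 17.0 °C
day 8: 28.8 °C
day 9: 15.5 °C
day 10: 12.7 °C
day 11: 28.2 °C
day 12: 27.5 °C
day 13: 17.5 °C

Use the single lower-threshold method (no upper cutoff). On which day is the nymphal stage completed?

day 5

Daily DD above 9.1 °C: 13.5, 5.7, 4.5, 5.2, 16.8, 11.7, 7.9, 19.7, 6.4, 3.6, 19.1, 18.4, 8.4.
Cumulative: 13.5, 19.2, 23.7, 28.9, 45.7, 57.4, 65.3, 85.0, 91.4, 95.0, 114.1, 132.5, 140.9.
The total first reaches 30 DD on day 5.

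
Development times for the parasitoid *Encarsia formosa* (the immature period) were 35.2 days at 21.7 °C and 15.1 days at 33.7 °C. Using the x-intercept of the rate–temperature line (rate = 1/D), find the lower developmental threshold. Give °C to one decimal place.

Equal thermal constants: D₁(T₁ − T_b) = D₂(T₂ − T_b).
35.2·(21.7 − T_b) = 15.1·(33.7 − T_b)
T_b = (35.2·21.7 − 15.1·33.7) / (35.2 − 15.1) = 254.97 / 20.1 = 12.685 °C ≈ 12.7 °C.

12.7 °C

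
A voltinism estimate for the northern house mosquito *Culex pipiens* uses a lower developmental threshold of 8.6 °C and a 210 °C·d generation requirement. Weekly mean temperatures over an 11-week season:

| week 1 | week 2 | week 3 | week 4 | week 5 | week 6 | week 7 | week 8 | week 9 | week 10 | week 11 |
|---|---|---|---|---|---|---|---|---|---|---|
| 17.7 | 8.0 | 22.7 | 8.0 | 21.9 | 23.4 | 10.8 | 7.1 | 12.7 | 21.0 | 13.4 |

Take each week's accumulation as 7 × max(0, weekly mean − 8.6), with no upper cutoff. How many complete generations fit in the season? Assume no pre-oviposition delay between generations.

Weekly DD (7 × max(0, T̄ − 8.6)): 63.7, 0.0, 98.7, 0.0, 93.1, 103.6, 15.4, 0.0, 28.7, 86.8, 33.6.
Season total = 523.6 DD.
Complete generations = ⌊523.6 / 210⌋ = 2.

2 generations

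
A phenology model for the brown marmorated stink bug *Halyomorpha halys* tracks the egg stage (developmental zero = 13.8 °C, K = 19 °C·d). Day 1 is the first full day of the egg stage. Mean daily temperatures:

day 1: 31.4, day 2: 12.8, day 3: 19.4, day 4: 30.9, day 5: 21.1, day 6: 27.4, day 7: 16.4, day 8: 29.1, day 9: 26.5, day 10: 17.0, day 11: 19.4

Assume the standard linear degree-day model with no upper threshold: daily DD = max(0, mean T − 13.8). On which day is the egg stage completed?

Daily DD above 13.8 °C: 17.6, 0.0, 5.6, 17.1, 7.3, 13.6, 2.6, 15.3, 12.7, 3.2, 5.6.
Cumulative: 17.6, 17.6, 23.2, 40.3, 47.6, 61.2, 63.8, 79.1, 91.8, 95.0, 100.6.
The total first reaches 19 DD on day 3.

day 3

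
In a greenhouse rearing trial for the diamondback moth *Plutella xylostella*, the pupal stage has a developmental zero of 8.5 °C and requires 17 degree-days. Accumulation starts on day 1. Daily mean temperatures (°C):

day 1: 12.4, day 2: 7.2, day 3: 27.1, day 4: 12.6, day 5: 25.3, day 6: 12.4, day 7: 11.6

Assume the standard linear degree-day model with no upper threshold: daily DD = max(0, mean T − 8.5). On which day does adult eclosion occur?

day 3

Daily DD above 8.5 °C: 3.9, 0.0, 18.6, 4.1, 16.8, 3.9, 3.1.
Cumulative: 3.9, 3.9, 22.5, 26.6, 43.4, 47.3, 50.4.
The total first reaches 17 DD on day 3.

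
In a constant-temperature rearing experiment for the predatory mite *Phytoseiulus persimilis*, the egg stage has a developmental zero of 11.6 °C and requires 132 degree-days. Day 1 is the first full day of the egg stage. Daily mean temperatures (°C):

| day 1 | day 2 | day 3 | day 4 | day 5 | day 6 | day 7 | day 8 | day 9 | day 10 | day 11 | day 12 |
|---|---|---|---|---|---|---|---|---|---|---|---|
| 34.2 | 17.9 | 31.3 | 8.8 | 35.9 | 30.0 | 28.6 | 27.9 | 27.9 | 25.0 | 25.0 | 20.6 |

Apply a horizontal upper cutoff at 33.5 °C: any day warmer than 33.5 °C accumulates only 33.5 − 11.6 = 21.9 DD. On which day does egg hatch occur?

Daily DD above 11.6 °C (capped at 21.9): 21.9, 6.3, 19.7, 0.0, 21.9, 18.4, 17.0, 16.3, 16.3, 13.4, 13.4, 9.0.
Cumulative: 21.9, 28.2, 47.9, 47.9, 69.8, 88.2, 105.2, 121.5, 137.8, 151.2, 164.6, 173.6.
The total first reaches 132 DD on day 9.

day 9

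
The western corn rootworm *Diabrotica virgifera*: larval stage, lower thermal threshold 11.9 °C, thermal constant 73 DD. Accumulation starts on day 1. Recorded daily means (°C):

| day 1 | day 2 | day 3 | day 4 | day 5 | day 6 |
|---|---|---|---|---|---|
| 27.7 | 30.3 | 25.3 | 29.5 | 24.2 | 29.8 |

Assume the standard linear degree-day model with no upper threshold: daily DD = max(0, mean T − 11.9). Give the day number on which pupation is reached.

day 5

Daily DD above 11.9 °C: 15.8, 18.4, 13.4, 17.6, 12.3, 17.9.
Cumulative: 15.8, 34.2, 47.6, 65.2, 77.5, 95.4.
The total first reaches 73 DD on day 5.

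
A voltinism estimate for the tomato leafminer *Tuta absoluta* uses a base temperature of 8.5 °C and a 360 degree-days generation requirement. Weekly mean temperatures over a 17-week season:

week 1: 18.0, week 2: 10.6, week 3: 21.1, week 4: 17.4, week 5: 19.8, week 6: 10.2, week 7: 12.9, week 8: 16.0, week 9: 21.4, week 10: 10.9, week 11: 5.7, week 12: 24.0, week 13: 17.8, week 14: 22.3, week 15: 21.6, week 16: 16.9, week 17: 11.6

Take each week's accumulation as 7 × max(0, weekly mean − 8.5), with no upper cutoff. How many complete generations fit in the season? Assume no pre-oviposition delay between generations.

2 generations

Weekly DD (7 × max(0, T̄ − 8.5)): 66.5, 14.7, 88.2, 62.3, 79.1, 11.9, 30.8, 52.5, 90.3, 16.8, 0.0, 108.5, 65.1, 96.6, 91.7, 58.8, 21.7.
Season total = 955.5 DD.
Complete generations = ⌊955.5 / 360⌋ = 2.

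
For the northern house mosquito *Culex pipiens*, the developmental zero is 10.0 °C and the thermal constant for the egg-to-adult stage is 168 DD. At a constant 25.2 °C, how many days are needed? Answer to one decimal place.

11.1 days

Daily accumulation = 25.2 − 10.0 = 15.2 DD/day.
Duration = 168 / 15.2 = 11.053 ≈ 11.1 days.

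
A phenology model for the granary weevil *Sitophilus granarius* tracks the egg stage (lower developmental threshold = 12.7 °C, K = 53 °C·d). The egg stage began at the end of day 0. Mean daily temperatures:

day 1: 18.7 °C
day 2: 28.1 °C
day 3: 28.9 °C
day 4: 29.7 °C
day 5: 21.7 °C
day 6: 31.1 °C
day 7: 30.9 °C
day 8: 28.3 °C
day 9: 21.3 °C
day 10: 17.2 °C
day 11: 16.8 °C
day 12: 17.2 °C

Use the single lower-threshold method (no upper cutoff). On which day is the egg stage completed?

Daily DD above 12.7 °C: 6.0, 15.4, 16.2, 17.0, 9.0, 18.4, 18.2, 15.6, 8.6, 4.5, 4.1, 4.5.
Cumulative: 6.0, 21.4, 37.6, 54.6, 63.6, 82.0, 100.2, 115.8, 124.4, 128.9, 133.0, 137.5.
The total first reaches 53 DD on day 4.

day 4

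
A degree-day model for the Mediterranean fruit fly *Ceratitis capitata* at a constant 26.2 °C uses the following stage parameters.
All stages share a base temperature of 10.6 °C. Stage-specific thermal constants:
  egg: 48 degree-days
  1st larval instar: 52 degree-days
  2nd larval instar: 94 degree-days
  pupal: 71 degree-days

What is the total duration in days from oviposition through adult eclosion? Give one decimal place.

Daily accumulation at 26.2 °C = 26.2 − 10.6 = 15.6 DD/day.
Total K = 48 + 52 + 94 + 71 = 265 DD.
Total duration = 265 / 15.6 = 16.987 ≈ 17.0 days.

17.0 days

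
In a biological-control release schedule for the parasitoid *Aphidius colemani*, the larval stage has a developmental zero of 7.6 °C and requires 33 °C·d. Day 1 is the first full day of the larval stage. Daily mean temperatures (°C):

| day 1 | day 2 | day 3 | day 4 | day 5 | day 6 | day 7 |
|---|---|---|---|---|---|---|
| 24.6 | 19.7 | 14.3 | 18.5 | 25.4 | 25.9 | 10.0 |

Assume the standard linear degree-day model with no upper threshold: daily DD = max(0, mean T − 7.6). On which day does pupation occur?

day 3

Daily DD above 7.6 °C: 17.0, 12.1, 6.7, 10.9, 17.8, 18.3, 2.4.
Cumulative: 17.0, 29.1, 35.8, 46.7, 64.5, 82.8, 85.2.
The total first reaches 33 DD on day 3.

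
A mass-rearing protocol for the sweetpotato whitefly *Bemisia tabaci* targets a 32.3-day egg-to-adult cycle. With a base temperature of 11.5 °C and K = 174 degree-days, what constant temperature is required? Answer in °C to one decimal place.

Required daily accumulation = 174 / 32.3 = 5.387 DD/day.
T = T_base + 5.387 = 11.5 + 5.387 = 16.887 ≈ 16.9 °C.

16.9 °C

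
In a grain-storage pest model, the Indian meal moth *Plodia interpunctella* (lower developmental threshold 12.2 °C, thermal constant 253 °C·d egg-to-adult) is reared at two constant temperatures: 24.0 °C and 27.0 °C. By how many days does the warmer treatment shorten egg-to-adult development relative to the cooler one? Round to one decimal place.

4.3 days

At 24.0 °C: 253 / (24.0 − 12.2) = 253 / 11.8 = 21.441 d.
At 27.0 °C: 253 / (27.0 − 12.2) = 253 / 14.8 = 17.095 d.
Difference = |21.441 − 17.095| = 4.346 ≈ 4.3 days.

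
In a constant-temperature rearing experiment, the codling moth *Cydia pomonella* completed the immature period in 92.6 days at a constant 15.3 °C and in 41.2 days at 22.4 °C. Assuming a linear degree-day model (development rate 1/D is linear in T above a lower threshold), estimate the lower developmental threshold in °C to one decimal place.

9.6 °C

Linear rate model ⇒ the product D·(T − T_b) is constant across temperatures.
92.6·(15.3 − T_b) = 41.2·(22.4 − T_b)
T_b = (92.6·15.3 − 41.2·22.4) / (92.6 − 41.2) = 493.90 / 51.4 = 9.609 °C ≈ 9.6 °C.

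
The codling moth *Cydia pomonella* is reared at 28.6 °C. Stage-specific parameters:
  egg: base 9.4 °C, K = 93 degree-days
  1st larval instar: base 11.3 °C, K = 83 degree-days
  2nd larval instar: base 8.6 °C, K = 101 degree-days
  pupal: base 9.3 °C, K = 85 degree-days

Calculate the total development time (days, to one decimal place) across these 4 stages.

egg: 93 / (28.6 − 9.4) = 93 / 19.2 = 4.844 d.
1st larval instar: 83 / (28.6 − 11.3) = 83 / 17.3 = 4.798 d.
2nd larval instar: 101 / (28.6 − 8.6) = 101 / 20.0 = 5.050 d.
pupal: 85 / (28.6 − 9.3) = 85 / 19.3 = 4.404 d.
Sum = 19.096 ≈ 19.1 days.

19.1 days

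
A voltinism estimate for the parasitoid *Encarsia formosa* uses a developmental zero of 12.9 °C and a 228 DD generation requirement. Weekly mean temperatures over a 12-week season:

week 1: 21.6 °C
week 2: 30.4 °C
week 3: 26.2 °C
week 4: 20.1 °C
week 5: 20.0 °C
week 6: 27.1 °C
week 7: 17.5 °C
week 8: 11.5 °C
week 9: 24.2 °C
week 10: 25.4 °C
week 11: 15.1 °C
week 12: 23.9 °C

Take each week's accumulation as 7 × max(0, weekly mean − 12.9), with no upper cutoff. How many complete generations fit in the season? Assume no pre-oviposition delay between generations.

3 generations

Weekly DD (7 × max(0, T̄ − 12.9)): 60.9, 122.5, 93.1, 50.4, 49.7, 99.4, 32.2, 0.0, 79.1, 87.5, 15.4, 77.0.
Season total = 767.2 DD.
Complete generations = ⌊767.2 / 228⌋ = 3.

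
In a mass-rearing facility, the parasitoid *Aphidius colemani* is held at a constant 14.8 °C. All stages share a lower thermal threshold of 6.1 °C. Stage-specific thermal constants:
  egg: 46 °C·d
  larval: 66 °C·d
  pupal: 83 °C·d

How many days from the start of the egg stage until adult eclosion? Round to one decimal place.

Daily accumulation at 14.8 °C = 14.8 − 6.1 = 8.7 DD/day.
Total K = 46 + 66 + 83 = 195 DD.
Total duration = 195 / 8.7 = 22.414 ≈ 22.4 days.

22.4 days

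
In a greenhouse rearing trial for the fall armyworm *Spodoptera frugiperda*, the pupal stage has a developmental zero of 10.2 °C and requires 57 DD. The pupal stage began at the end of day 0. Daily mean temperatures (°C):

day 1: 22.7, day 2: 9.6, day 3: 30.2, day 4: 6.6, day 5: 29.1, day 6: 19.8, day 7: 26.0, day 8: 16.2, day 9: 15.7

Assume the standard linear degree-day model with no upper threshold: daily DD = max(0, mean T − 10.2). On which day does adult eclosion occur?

day 6

Daily DD above 10.2 °C: 12.5, 0.0, 20.0, 0.0, 18.9, 9.6, 15.8, 6.0, 5.5.
Cumulative: 12.5, 12.5, 32.5, 32.5, 51.4, 61.0, 76.8, 82.8, 88.3.
The total first reaches 57 DD on day 6.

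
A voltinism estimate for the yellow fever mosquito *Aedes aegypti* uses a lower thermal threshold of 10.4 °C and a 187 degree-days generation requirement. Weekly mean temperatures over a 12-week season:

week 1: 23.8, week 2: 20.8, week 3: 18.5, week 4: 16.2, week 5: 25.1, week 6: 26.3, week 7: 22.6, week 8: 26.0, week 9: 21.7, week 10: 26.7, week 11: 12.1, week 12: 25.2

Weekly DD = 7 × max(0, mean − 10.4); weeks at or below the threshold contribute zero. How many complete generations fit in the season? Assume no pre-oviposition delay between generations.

Weekly DD (7 × max(0, T̄ − 10.4)): 93.8, 72.8, 56.7, 40.6, 102.9, 111.3, 85.4, 109.2, 79.1, 114.1, 11.9, 103.6.
Season total = 981.4 DD.
Complete generations = ⌊981.4 / 187⌋ = 5.

5 generations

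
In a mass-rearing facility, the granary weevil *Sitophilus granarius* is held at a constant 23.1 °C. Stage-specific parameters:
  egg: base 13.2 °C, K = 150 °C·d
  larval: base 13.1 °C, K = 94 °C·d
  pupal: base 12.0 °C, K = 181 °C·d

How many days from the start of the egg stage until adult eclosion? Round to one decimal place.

40.9 days

egg: 150 / (23.1 − 13.2) = 150 / 9.9 = 15.152 d.
larval: 94 / (23.1 − 13.1) = 94 / 10.0 = 9.400 d.
pupal: 181 / (23.1 − 12.0) = 181 / 11.1 = 16.306 d.
Sum = 40.858 ≈ 40.9 days.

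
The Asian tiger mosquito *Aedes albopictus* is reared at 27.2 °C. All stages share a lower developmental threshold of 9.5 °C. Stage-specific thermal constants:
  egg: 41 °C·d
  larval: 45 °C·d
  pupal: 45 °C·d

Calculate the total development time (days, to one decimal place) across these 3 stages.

Daily accumulation at 27.2 °C = 27.2 − 9.5 = 17.7 DD/day.
Total K = 41 + 45 + 45 = 131 DD.
Total duration = 131 / 17.7 = 7.401 ≈ 7.4 days.

7.4 days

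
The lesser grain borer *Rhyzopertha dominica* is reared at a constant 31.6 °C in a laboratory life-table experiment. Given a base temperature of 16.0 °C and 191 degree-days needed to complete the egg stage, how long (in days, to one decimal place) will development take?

12.2 days

Daily accumulation = 31.6 − 16.0 = 15.6 DD/day.
Duration = 191 / 15.6 = 12.244 ≈ 12.2 days.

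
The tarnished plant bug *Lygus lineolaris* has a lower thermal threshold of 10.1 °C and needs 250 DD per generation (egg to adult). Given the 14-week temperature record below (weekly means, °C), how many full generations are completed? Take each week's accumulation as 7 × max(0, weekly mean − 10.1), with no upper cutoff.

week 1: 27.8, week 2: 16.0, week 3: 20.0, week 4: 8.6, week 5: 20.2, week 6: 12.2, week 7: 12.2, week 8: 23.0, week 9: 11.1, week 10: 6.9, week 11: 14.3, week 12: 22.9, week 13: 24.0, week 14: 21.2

Weekly DD (7 × max(0, T̄ − 10.1)): 123.9, 41.3, 69.3, 0.0, 70.7, 14.7, 14.7, 90.3, 7.0, 0.0, 29.4, 89.6, 97.3, 77.7.
Season total = 725.9 DD.
Complete generations = ⌊725.9 / 250⌋ = 2.

2 generations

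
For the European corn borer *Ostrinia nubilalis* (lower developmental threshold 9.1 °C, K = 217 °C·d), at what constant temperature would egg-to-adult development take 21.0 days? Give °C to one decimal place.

19.4 °C

Required daily accumulation = 217 / 21.0 = 10.333 DD/day.
T = T_base + 10.333 = 9.1 + 10.333 = 19.433 ≈ 19.4 °C.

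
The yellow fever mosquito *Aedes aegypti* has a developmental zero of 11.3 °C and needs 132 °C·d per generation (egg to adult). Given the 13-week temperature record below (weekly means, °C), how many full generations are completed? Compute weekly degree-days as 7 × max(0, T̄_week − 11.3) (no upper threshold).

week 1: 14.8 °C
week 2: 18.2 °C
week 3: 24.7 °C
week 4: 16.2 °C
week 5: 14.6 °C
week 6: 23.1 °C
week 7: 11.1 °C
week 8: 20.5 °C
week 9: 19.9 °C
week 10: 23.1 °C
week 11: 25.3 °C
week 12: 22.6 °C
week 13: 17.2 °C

Weekly DD (7 × max(0, T̄ − 11.3)): 24.5, 48.3, 93.8, 34.3, 23.1, 82.6, 0.0, 64.4, 60.2, 82.6, 98.0, 79.1, 41.3.
Season total = 732.2 DD.
Complete generations = ⌊732.2 / 132⌋ = 5.

5 generations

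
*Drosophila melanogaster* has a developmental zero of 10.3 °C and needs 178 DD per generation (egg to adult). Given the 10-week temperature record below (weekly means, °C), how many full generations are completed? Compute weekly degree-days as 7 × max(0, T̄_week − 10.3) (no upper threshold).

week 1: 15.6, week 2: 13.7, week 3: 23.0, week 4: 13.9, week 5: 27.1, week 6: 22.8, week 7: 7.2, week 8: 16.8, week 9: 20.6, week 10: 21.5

3 generations

Weekly DD (7 × max(0, T̄ − 10.3)): 37.1, 23.8, 88.9, 25.2, 117.6, 87.5, 0.0, 45.5, 72.1, 78.4.
Season total = 576.1 DD.
Complete generations = ⌊576.1 / 178⌋ = 3.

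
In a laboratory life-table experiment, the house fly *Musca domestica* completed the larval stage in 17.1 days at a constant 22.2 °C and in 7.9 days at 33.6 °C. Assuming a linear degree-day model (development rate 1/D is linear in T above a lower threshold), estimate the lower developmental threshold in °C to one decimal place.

12.4 °C

Linear rate model ⇒ the product D·(T − T_b) is constant across temperatures.
17.1·(22.2 − T_b) = 7.9·(33.6 − T_b)
T_b = (17.1·22.2 − 7.9·33.6) / (17.1 − 7.9) = 114.18 / 9.2 = 12.411 °C ≈ 12.4 °C.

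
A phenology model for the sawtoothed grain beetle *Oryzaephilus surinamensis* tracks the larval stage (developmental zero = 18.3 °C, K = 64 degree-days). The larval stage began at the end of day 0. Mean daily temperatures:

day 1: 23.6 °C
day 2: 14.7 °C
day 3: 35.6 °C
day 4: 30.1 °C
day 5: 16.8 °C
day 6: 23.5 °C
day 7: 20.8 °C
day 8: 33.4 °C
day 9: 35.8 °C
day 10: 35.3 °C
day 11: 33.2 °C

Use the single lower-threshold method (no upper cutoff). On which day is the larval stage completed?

day 9

Daily DD above 18.3 °C: 5.3, 0.0, 17.3, 11.8, 0.0, 5.2, 2.5, 15.1, 17.5, 17.0, 14.9.
Cumulative: 5.3, 5.3, 22.6, 34.4, 34.4, 39.6, 42.1, 57.2, 74.7, 91.7, 106.6.
The total first reaches 64 DD on day 9.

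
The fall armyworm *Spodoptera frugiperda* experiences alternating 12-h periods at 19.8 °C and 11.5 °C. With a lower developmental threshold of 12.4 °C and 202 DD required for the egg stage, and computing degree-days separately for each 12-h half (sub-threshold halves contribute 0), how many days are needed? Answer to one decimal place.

Day half: max(0, 19.8 − 12.4) × 0.5 = 7.4 × 0.5 = 3.70 DD.
Night half: max(0, 11.5 − 12.4) × 0.5 = 0.0 × 0.5 = 0.00 DD.
Per 24 h: 3.70 DD/day.
Duration = 202 / 3.70 = 54.595 ≈ 54.6 days.

54.6 days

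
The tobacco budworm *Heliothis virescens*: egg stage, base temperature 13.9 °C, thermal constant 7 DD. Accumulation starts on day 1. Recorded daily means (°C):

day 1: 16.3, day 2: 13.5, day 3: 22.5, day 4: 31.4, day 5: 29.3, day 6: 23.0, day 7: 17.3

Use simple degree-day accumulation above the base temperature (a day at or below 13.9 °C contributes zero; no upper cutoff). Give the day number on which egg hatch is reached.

Daily DD above 13.9 °C: 2.4, 0.0, 8.6, 17.5, 15.4, 9.1, 3.4.
Cumulative: 2.4, 2.4, 11.0, 28.5, 43.9, 53.0, 56.4.
The total first reaches 7 DD on day 3.

day 3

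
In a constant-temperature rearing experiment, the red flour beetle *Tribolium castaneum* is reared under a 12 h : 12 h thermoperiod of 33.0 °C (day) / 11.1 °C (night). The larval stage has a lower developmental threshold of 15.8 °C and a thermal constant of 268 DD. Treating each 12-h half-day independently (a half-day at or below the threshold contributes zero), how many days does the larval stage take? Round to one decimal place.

31.2 days

Day half: max(0, 33.0 − 15.8) × 0.5 = 17.2 × 0.5 = 8.60 DD.
Night half: max(0, 11.1 − 15.8) × 0.5 = 0.0 × 0.5 = 0.00 DD.
Per 24 h: 8.60 DD/day.
Duration = 268 / 8.60 = 31.163 ≈ 31.2 days.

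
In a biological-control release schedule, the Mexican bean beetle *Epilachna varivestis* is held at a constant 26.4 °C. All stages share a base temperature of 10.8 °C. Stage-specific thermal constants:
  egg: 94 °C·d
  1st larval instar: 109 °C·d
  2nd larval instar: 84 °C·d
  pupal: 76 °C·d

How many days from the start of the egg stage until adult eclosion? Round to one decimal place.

23.3 days

Daily accumulation at 26.4 °C = 26.4 − 10.8 = 15.6 DD/day.
Total K = 94 + 109 + 84 + 76 = 363 DD.
Total duration = 363 / 15.6 = 23.269 ≈ 23.3 days.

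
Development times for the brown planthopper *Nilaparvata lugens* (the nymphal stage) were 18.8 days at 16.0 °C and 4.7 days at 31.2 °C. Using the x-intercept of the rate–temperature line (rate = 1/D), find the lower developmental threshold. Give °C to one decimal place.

Linear rate model ⇒ the product D·(T − T_b) is constant across temperatures.
18.8·(16.0 − T_b) = 4.7·(31.2 − T_b)
T_b = (18.8·16.0 − 4.7·31.2) / (18.8 − 4.7) = 154.16 / 14.1 = 10.933 °C ≈ 10.9 °C.

10.9 °C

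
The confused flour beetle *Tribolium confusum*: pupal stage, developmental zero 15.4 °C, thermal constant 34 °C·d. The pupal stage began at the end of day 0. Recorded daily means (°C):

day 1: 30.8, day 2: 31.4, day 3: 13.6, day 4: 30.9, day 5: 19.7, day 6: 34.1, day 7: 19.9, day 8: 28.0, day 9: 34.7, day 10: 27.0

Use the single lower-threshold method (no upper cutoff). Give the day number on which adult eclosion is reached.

Daily DD above 15.4 °C: 15.4, 16.0, 0.0, 15.5, 4.3, 18.7, 4.5, 12.6, 19.3, 11.6.
Cumulative: 15.4, 31.4, 31.4, 46.9, 51.2, 69.9, 74.4, 87.0, 106.3, 117.9.
The total first reaches 34 DD on day 4.

day 4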